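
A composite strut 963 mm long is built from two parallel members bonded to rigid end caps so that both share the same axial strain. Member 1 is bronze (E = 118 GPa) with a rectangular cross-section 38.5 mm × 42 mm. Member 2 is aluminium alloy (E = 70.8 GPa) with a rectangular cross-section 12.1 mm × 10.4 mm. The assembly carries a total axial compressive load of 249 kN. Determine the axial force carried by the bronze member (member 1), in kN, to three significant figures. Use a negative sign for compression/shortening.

-238 kN

A_1 = 1617 mm².
A_2 = 125.8 mm².
Equal strain + equilibrium ⇒ each member carries load in proportion to AE: A₁E₁ = 190800000 N, A₂E₂ = 8909000 N, ΣAE = 199700000 N.
F₁ = P·A₁E₁/ΣAE = -249000·190800000/199700000 = -237900 N.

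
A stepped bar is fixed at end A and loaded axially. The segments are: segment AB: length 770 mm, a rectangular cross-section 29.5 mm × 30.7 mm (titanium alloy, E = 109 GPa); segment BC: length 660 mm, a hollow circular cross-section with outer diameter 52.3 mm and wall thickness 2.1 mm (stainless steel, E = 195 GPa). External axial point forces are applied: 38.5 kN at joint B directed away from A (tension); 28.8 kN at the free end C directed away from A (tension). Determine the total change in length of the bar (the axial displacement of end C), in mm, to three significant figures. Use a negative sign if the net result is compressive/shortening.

0.819 mm

Internal axial forces (sectioning from the free end, tension +): N_BC = 28.8 kN, N_AB = 67.3 kN.
A_AB = 905.6 mm².
A_BC = 331.2 mm².
δ_AB = 67300·770/(905.6·109000) = 0.525 mm
δ_BC = 28800·660/(331.2·195000) = 0.2943 mm
δ = Σδ_i = 0.8193 mm.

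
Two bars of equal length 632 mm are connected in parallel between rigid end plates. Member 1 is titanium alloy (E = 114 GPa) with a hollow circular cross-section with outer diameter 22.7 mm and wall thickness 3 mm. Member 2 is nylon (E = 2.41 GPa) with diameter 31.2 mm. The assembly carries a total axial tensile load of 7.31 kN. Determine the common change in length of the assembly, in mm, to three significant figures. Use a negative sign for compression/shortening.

0.201 mm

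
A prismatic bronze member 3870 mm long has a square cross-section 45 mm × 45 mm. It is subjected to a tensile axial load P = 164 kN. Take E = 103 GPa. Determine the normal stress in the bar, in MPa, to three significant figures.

81.0 MPa

A = 2025 mm².
σ = N/A = 164000/2025 = 80.99 MPa.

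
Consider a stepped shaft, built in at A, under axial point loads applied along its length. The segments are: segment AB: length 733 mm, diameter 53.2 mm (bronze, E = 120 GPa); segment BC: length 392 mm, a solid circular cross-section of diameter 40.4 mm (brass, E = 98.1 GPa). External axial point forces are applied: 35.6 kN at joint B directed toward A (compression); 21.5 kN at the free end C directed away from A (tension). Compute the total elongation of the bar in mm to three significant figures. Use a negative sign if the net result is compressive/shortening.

Internal axial forces (sectioning from the free end, tension +): N_BC = 21.5 kN, N_AB = -14.1 kN.
A_AB = 2223 mm².
A_BC = 1282 mm².
δ_AB = -14100·733/(2223·120000) = -0.03875 mm
δ_BC = 21500·392/(1282·98100) = 0.06702 mm
δ = Σδ_i = 0.02827 mm.

0.0283 mm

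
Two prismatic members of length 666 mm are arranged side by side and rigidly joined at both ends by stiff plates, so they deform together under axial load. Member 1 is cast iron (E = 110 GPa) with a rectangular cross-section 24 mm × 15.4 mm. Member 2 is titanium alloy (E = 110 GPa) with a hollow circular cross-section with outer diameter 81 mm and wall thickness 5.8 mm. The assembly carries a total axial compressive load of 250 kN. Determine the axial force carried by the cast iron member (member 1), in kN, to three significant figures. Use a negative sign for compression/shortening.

A_1 = 369.6 mm².
A_2 = 1370 mm².
Equal strain + equilibrium ⇒ each member carries load in proportion to AE: A₁E₁ = 40660000 N, A₂E₂ = 150700000 N, ΣAE = 191400000 N.
F₁ = P·A₁E₁/ΣAE = -250000·40660000/191400000 = -53110 N.

-53.1 kN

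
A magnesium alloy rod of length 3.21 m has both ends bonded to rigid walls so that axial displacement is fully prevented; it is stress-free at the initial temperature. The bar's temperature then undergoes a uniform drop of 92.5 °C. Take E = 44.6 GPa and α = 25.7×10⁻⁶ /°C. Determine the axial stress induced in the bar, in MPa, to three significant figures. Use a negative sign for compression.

Free thermal expansion αLΔT = 25.7e-6 · 3210 · -92.5 = -7.631 mm.
The walls impose strain ε = −(-7.631)/3210 = 2.3772e-03; σ = Eε = 44600 · 2.3772e-03 = 106 MPa.

106 MPa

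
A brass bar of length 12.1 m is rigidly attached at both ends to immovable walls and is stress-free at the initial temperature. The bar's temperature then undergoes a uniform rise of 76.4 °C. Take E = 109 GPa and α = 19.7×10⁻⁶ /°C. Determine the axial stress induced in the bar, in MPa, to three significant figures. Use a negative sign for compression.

Free thermal expansion αLΔT = 19.7e-6 · 12100 · 76.4 = 18.21 mm.
The walls impose strain ε = −(18.21)/12100 = -1.5051e-03; σ = Eε = 109000 · -1.5051e-03 = -164.1 MPa.

-164 MPa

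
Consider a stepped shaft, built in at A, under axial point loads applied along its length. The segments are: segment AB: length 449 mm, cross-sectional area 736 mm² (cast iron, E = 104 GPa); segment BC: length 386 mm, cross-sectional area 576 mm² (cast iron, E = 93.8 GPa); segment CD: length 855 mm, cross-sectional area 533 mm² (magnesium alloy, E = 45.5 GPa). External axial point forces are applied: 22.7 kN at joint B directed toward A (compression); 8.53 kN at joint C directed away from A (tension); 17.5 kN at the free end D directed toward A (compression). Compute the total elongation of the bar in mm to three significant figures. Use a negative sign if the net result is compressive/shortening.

-0.867 mm

Internal axial forces (sectioning from the free end, tension +): N_CD = -17.5 kN, N_BC = -8.97 kN, N_AB = -31.67 kN.
δ_AB = -31670·449/(736·104000) = -0.1858 mm
δ_BC = -8970·386/(576·93800) = -0.06408 mm
δ_CD = -17500·855/(533·45500) = -0.617 mm
δ = Σδ_i = -0.8668 mm.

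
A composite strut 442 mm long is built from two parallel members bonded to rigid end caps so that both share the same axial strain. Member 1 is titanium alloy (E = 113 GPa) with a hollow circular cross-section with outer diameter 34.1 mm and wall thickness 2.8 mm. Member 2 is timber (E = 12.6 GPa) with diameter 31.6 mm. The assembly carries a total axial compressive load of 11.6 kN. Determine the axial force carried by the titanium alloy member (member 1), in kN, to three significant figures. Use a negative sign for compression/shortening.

-8.80 kN

A_1 = 275.3 mm².
A_2 = 784.3 mm².
Equal strain + equilibrium ⇒ each member carries load in proportion to AE: A₁E₁ = 31110000 N, A₂E₂ = 9882000 N, ΣAE = 40990000 N.
F₁ = P·A₁E₁/ΣAE = -11600·31110000/40990000 = -8804 N.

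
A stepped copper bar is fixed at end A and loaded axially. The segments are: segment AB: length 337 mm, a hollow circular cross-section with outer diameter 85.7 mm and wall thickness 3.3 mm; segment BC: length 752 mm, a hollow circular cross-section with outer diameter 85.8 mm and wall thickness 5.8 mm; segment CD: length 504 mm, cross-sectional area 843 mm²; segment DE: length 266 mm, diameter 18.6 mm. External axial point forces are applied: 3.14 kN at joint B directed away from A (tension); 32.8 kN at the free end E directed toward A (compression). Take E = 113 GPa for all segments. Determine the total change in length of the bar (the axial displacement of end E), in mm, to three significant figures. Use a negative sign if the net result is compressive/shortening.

Internal axial forces (sectioning from the free end, tension +): N_DE = -32.8 kN, N_CD = -32.8 kN, N_BC = -32.8 kN, N_AB = -29.66 kN.
A_AB = 854.3 mm².
A_BC = 1458 mm².
A_DE = 271.7 mm².
δ_AB = -29660·337/(854.3·113000) = -0.1035 mm
δ_BC = -32800·752/(1458·113000) = -0.1497 mm
δ_CD = -32800·504/(843·113000) = -0.1735 mm
δ_DE = -32800·266/(271.7·113000) = -0.2842 mm
δ = Σδ_i = -0.711 mm.

-0.711 mm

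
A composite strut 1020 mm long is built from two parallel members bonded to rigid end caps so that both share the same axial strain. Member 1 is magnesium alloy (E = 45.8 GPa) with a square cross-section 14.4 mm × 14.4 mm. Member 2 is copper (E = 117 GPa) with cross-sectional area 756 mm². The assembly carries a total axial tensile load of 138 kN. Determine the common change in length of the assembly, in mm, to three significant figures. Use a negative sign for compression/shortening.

1.44 mm

A_1 = 207.4 mm².
Equal strain + equilibrium ⇒ each member carries load in proportion to AE: A₁E₁ = 9497000 N, A₂E₂ = 88450000 N, ΣAE = 97950000 N.
δ = PL/ΣAE = 138000·1020/97950000 = 1.437 mm.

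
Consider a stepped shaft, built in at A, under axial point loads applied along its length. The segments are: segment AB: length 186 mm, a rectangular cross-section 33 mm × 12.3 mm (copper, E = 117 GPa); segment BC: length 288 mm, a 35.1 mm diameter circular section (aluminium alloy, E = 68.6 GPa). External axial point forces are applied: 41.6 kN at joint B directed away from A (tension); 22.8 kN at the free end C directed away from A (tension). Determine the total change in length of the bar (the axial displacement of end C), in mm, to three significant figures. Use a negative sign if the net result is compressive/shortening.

0.351 mm

Internal axial forces (sectioning from the free end, tension +): N_BC = 22.8 kN, N_AB = 64.4 kN.
A_AB = 405.9 mm².
A_BC = 967.6 mm².
δ_AB = 64400·186/(405.9·117000) = 0.2522 mm
δ_BC = 22800·288/(967.6·68600) = 0.09892 mm
δ = Σδ_i = 0.3512 mm.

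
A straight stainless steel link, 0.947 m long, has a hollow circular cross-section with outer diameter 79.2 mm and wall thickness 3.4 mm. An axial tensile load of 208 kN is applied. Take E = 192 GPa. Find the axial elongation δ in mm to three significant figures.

A = 809.7 mm².
δ_mech = NL/(AE) = 208000·947/(809.7·192000) = 1.267 mm.

1.27 mm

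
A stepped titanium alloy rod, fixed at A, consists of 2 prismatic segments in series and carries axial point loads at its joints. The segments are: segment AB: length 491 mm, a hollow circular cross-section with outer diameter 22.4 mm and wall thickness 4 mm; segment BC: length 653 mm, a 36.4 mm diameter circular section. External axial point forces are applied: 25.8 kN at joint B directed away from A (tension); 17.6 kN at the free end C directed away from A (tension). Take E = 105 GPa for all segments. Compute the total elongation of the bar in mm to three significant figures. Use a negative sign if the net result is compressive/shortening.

Internal axial forces (sectioning from the free end, tension +): N_BC = 17.6 kN, N_AB = 43.4 kN.
A_AB = 231.2 mm².
A_BC = 1041 mm².
δ_AB = 43400·491/(231.2·105000) = 0.8777 mm
δ_BC = 17600·653/(1041·105000) = 0.1052 mm
δ = Σδ_i = 0.9829 mm.

0.983 mm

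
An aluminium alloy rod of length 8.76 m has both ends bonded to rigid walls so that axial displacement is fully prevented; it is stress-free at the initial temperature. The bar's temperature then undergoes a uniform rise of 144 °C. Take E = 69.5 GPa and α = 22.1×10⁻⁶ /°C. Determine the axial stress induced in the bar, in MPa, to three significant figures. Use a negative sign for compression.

-221 MPa

Free thermal expansion αLΔT = 22.1e-6 · 8760 · 144 = 27.88 mm.
The walls impose strain ε = −(27.88)/8760 = -3.1824e-03; σ = Eε = 69500 · -3.1824e-03 = -221.2 MPa.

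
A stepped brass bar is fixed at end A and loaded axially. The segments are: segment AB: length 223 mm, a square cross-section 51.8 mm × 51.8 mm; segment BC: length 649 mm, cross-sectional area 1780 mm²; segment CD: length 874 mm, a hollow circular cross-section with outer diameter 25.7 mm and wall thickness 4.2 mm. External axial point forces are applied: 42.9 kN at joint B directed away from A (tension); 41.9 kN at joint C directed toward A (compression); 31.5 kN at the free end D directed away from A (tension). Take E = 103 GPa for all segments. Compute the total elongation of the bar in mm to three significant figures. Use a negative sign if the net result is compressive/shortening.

0.932 mm

Internal axial forces (sectioning from the free end, tension +): N_CD = 31.5 kN, N_BC = -10.4 kN, N_AB = 32.5 kN.
A_AB = 2683 mm².
A_CD = 283.7 mm².
δ_AB = 32500·223/(2683·103000) = 0.02622 mm
δ_BC = -10400·649/(1780·103000) = -0.03681 mm
δ_CD = 31500·874/(283.7·103000) = 0.9422 mm
δ = Σδ_i = 0.9316 mm.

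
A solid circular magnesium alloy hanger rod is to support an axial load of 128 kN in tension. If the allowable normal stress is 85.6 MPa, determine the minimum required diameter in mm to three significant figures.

Required area A ≥ P/σ_allow = 128000/85.6 = 1495 mm².
For a solid circular section, d ≥ √(4A/π) = 43.63 mm.

43.6 mm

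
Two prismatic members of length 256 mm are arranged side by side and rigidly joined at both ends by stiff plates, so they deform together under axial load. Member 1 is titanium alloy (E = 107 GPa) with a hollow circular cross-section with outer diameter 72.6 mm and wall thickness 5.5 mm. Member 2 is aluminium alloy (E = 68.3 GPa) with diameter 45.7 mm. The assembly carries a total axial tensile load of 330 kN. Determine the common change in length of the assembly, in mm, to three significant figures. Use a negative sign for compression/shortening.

A_1 = 1159 mm².
A_2 = 1640 mm².
Equal strain + equilibrium ⇒ each member carries load in proportion to AE: A₁E₁ = 124100000 N, A₂E₂ = 112000000 N, ΣAE = 236100000 N.
δ = PL/ΣAE = 330000·256/236100000 = 0.3578 mm.

0.358 mm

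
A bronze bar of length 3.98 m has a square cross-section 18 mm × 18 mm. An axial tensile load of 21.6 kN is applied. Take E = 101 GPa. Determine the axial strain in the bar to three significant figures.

6.60e-04

A = 324 mm².
σ = N/A = 66.67 MPa; ε = σ/E = 66.67/101000 = 6.601e-04.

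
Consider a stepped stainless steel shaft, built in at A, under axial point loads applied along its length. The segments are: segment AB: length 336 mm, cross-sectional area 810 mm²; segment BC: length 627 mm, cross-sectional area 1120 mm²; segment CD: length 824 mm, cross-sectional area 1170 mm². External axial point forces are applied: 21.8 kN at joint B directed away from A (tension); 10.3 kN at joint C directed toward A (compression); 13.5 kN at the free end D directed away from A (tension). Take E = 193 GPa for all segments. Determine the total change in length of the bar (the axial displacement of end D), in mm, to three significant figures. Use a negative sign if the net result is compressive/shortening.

0.112 mm

Internal axial forces (sectioning from the free end, tension +): N_CD = 13.5 kN, N_BC = 3.2 kN, N_AB = 25 kN.
δ_AB = 25000·336/(810·193000) = 0.05373 mm
δ_BC = 3200·627/(1120·193000) = 0.009282 mm
δ_CD = 13500·824/(1170·193000) = 0.04926 mm
δ = Σδ_i = 0.1123 mm.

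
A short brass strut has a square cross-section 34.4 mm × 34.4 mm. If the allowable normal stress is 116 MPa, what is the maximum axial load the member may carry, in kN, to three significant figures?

A = 1183 mm².
P_max = σ_allow · A = 116 · 1183 = 137300 N = 137.3 kN.

137 kN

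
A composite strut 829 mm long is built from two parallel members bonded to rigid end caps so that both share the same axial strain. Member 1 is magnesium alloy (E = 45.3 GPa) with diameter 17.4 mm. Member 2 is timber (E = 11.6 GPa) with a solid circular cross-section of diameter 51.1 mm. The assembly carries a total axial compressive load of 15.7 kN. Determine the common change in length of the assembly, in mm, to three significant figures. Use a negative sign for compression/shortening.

A_1 = 237.8 mm².
A_2 = 2051 mm².
Equal strain + equilibrium ⇒ each member carries load in proportion to AE: A₁E₁ = 10770000 N, A₂E₂ = 23790000 N, ΣAE = 34560000 N.
δ = PL/ΣAE = -15700·829/34560000 = -0.3766 mm.

-0.377 mm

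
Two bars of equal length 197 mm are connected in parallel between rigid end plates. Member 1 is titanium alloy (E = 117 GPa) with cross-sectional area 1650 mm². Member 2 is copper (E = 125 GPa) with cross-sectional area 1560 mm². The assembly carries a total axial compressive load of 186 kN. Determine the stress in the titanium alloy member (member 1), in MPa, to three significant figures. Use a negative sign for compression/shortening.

-56.1 MPa

Equal strain + equilibrium ⇒ each member carries load in proportion to AE: A₁E₁ = 193000000 N, A₂E₂ = 195000000 N, ΣAE = 388000000 N.
σ₁ = P·E₁/ΣAE = -186000·117000/388000000 = -56.08 MPa.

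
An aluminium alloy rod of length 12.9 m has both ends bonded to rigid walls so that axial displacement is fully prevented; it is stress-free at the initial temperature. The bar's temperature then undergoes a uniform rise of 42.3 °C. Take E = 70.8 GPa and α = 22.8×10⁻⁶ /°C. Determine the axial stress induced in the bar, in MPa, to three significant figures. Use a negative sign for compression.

-68.3 MPa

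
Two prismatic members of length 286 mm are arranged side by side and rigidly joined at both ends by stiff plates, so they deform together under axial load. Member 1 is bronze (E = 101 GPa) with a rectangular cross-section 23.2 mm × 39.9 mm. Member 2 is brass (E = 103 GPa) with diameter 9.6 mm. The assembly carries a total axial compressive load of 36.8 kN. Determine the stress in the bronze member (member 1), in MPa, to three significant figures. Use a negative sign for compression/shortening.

-36.8 MPa

A_1 = 925.7 mm².
A_2 = 72.38 mm².
Equal strain + equilibrium ⇒ each member carries load in proportion to AE: A₁E₁ = 93490000 N, A₂E₂ = 7455000 N, ΣAE = 100900000 N.
σ₁ = P·E₁/ΣAE = -36800·101000/100900000 = -36.82 MPa.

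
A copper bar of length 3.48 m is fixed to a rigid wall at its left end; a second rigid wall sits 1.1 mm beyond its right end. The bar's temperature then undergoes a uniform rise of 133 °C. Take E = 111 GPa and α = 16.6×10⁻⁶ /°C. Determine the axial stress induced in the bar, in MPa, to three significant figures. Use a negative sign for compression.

-210 MPa

Free thermal expansion αLΔT = 16.6e-6 · 3480 · 133 = 7.683 mm.
The walls engage after the gap closes; constrained expansion = 7.683 − 1.1 = 6.583 mm.
The walls impose strain ε = −(6.583)/3480 = -1.8917e-03; σ = Eε = 111000 · -1.8917e-03 = -210 MPa.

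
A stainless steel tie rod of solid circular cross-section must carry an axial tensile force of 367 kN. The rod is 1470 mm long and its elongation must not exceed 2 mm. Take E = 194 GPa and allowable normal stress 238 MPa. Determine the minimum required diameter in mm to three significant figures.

44.3 mm

Required area A ≥ P/σ_allow = 367000/238 = 1542 mm².
For a solid circular section, d ≥ √(4A/π) = 44.31 mm.
Elongation limit: A ≥ PL/(Eδ_allow) = 367000·1470/(194000·2) = 1390 mm² ⇒ d ≥ 42.08 mm.
The stress limit governs.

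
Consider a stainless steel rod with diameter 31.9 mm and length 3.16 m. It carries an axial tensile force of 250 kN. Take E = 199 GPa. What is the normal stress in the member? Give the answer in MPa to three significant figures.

313 MPa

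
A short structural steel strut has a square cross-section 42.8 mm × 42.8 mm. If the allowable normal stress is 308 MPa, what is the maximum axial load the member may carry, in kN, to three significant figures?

564 kN

A = 1832 mm².
P_max = σ_allow · A = 308 · 1832 = 564200 N = 564.2 kN.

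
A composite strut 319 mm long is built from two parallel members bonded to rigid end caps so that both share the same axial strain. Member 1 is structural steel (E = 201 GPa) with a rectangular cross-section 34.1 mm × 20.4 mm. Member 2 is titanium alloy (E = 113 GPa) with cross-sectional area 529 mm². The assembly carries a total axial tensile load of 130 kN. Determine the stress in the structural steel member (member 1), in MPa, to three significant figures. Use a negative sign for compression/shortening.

131 MPa

A_1 = 695.6 mm².
Equal strain + equilibrium ⇒ each member carries load in proportion to AE: A₁E₁ = 139800000 N, A₂E₂ = 59780000 N, ΣAE = 199600000 N.
σ₁ = P·E₁/ΣAE = 130000·201000/199600000 = 130.9 MPa.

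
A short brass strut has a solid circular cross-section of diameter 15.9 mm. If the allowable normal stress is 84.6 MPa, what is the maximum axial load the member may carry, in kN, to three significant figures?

A = 198.6 mm².
P_max = σ_allow · A = 84.6 · 198.6 = 16800 N = 16.8 kN.

16.8 kN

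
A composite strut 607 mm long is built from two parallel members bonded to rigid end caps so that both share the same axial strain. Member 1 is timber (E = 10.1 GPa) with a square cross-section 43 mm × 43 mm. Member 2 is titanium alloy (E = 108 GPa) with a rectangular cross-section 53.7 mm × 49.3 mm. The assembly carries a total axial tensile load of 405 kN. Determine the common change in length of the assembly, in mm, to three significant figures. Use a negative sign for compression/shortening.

0.807 mm

A_1 = 1849 mm².
A_2 = 2647 mm².
Equal strain + equilibrium ⇒ each member carries load in proportion to AE: A₁E₁ = 18670000 N, A₂E₂ = 285900000 N, ΣAE = 304600000 N.
δ = PL/ΣAE = 405000·607/304600000 = 0.8071 mm.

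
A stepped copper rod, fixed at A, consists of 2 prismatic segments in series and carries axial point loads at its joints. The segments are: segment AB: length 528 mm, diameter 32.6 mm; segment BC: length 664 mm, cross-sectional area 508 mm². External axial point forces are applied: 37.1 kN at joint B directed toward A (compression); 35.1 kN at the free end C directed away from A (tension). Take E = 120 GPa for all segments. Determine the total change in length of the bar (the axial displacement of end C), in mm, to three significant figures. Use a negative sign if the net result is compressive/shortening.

0.372 mm

Internal axial forces (sectioning from the free end, tension +): N_BC = 35.1 kN, N_AB = -2 kN.
A_AB = 834.7 mm².
δ_AB = -2000·528/(834.7·120000) = -0.01054 mm
δ_BC = 35100·664/(508·120000) = 0.3823 mm
δ = Σδ_i = 0.3718 mm.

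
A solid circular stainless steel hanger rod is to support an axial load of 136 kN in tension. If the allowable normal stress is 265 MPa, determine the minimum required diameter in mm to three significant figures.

25.6 mm

Required area A ≥ P/σ_allow = 136000/265 = 513.2 mm².
For a solid circular section, d ≥ √(4A/π) = 25.56 mm.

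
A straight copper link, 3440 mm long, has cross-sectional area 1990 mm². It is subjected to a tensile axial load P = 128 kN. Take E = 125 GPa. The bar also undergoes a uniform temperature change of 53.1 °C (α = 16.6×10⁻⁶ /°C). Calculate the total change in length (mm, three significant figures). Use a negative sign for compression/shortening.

δ_mech = NL/(AE) = 128000·3440/(1990·125000) = 1.77 mm.
δ_thermal = αLΔT = 16.6e-6·3440·53.1 = 3.032 mm.
δ = δ_mech + δ_thermal = 4.802 mm.

4.80 mm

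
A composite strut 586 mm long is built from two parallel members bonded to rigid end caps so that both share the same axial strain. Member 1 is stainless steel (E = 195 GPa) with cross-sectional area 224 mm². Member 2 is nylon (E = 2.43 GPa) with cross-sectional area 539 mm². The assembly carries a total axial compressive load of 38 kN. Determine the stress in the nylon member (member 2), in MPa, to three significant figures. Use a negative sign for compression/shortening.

Equal strain + equilibrium ⇒ each member carries load in proportion to AE: A₁E₁ = 43680000 N, A₂E₂ = 1310000 N, ΣAE = 44990000 N.
σ₂ = P·E₂/ΣAE = -38000·2430/44990000 = -2.052 MPa.

-2.05 MPa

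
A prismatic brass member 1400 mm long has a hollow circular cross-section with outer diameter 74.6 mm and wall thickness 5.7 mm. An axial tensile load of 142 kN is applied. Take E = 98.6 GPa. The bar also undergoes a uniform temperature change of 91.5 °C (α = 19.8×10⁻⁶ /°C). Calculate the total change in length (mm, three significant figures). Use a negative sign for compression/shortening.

A = 1234 mm².
δ_mech = NL/(AE) = 142000·1400/(1234·98600) = 1.634 mm.
δ_thermal = αLΔT = 19.8e-6·1400·91.5 = 2.536 mm.
δ = δ_mech + δ_thermal = 4.171 mm.

4.17 mm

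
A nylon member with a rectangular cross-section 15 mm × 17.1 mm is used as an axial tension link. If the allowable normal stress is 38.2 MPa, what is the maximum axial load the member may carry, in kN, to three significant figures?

9.80 kN

A = 256.5 mm².
P_max = σ_allow · A = 38.2 · 256.5 = 9798 N = 9.798 kN.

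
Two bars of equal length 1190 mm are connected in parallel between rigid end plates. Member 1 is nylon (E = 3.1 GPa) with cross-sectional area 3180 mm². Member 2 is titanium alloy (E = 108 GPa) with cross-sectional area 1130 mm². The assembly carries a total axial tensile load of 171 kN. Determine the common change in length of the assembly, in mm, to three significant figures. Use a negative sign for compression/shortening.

1.54 mm

Equal strain + equilibrium ⇒ each member carries load in proportion to AE: A₁E₁ = 9858000 N, A₂E₂ = 122000000 N, ΣAE = 131900000 N.
δ = PL/ΣAE = 171000·1190/131900000 = 1.543 mm.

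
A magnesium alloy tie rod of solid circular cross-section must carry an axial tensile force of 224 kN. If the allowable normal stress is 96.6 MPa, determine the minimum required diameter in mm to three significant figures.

54.3 mm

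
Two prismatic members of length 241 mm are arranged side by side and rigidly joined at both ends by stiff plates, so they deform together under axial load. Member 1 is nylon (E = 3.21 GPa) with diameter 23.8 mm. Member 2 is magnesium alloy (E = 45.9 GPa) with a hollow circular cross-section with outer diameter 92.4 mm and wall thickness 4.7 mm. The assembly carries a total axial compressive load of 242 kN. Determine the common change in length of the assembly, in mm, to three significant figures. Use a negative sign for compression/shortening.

-0.958 mm

A_1 = 444.9 mm².
A_2 = 1295 mm².
Equal strain + equilibrium ⇒ each member carries load in proportion to AE: A₁E₁ = 1428000 N, A₂E₂ = 59440000 N, ΣAE = 60870000 N.
δ = PL/ΣAE = -242000·241/60870000 = -0.9582 mm.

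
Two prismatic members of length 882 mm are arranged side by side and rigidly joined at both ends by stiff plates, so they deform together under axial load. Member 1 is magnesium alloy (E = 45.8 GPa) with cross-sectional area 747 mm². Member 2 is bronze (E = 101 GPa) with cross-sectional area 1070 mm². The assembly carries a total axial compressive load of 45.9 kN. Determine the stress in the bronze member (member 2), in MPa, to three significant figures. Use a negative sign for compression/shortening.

-32.6 MPa

Equal strain + equilibrium ⇒ each member carries load in proportion to AE: A₁E₁ = 34210000 N, A₂E₂ = 108100000 N, ΣAE = 142300000 N.
σ₂ = P·E₂/ΣAE = -45900·101000/142300000 = -32.58 MPa.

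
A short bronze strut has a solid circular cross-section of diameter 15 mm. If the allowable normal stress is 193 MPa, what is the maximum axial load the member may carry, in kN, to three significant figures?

A = 176.7 mm².
P_max = σ_allow · A = 193 · 176.7 = 34110 N = 34.11 kN.

34.1 kN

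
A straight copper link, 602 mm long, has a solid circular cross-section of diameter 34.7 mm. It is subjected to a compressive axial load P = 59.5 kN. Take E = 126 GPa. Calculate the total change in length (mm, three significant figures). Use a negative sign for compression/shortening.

-0.301 mm

A = 945.7 mm².
δ_mech = NL/(AE) = -59500·602/(945.7·126000) = -0.3006 mm.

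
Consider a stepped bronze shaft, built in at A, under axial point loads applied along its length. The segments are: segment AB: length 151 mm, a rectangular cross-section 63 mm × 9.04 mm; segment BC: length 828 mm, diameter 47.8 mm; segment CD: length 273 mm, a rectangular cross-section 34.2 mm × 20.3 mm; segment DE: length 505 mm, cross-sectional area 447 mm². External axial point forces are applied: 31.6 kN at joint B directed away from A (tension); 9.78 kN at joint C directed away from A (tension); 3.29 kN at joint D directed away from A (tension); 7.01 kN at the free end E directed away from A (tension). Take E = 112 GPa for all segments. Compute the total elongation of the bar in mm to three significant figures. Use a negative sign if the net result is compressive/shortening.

0.312 mm

Internal axial forces (sectioning from the free end, tension +): N_DE = 7.01 kN, N_CD = 10.3 kN, N_BC = 20.08 kN, N_AB = 51.68 kN.
A_AB = 569.5 mm².
A_BC = 1795 mm².
A_CD = 694.3 mm².
δ_AB = 51680·151/(569.5·112000) = 0.1223 mm
δ_BC = 20080·828/(1795·112000) = 0.08272 mm
δ_CD = 10300·273/(694.3·112000) = 0.03616 mm
δ_DE = 7010·505/(447·112000) = 0.07071 mm
δ = Σδ_i = 0.3119 mm.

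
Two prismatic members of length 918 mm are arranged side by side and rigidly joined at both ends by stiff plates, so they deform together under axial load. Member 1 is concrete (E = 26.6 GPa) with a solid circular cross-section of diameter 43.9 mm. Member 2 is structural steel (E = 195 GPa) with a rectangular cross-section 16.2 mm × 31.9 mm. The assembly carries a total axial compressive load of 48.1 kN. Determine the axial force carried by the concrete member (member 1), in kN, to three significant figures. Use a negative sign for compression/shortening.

-13.7 kN

A_1 = 1514 mm².
A_2 = 516.8 mm².
Equal strain + equilibrium ⇒ each member carries load in proportion to AE: A₁E₁ = 40260000 N, A₂E₂ = 100800000 N, ΣAE = 141000000 N.
F₁ = P·A₁E₁/ΣAE = -48100·40260000/141000000 = -13730 N.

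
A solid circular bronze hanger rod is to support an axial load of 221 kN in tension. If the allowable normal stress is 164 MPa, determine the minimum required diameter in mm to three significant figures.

41.4 mm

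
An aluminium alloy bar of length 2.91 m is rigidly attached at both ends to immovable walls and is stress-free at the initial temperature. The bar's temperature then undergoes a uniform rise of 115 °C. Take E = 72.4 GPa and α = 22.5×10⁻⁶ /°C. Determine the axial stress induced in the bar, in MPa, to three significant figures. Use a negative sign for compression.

Free thermal expansion αLΔT = 22.5e-6 · 2910 · 115 = 7.53 mm.
The walls impose strain ε = −(7.53)/2910 = -2.5875e-03; σ = Eε = 72400 · -2.5875e-03 = -187.3 MPa.

-187 MPa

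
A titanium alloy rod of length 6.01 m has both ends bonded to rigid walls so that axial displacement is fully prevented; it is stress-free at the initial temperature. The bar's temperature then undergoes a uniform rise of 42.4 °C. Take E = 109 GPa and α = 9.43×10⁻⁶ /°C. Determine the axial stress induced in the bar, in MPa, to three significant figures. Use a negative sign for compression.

Free thermal expansion αLΔT = 9.43e-6 · 6010 · 42.4 = 2.403 mm.
The walls impose strain ε = −(2.403)/6010 = -3.9983e-04; σ = Eε = 109000 · -3.9983e-04 = -43.58 MPa.

-43.6 MPa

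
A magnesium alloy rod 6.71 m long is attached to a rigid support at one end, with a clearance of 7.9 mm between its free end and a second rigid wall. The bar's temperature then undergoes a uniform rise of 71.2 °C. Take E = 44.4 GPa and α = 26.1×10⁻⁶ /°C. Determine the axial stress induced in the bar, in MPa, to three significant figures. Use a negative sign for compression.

Free thermal expansion αLΔT = 26.1e-6 · 6710 · 71.2 = 12.47 mm.
The walls engage after the gap closes; constrained expansion = 12.47 − 7.9 = 4.569 mm.
The walls impose strain ε = −(4.569)/6710 = -6.8097e-04; σ = Eε = 44400 · -6.8097e-04 = -30.24 MPa.

-30.2 MPa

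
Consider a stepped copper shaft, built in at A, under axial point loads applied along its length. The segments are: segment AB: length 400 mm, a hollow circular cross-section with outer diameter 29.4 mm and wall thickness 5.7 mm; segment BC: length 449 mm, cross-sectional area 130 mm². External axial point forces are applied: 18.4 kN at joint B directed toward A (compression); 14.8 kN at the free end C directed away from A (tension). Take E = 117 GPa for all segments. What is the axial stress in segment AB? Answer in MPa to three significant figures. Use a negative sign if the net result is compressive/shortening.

-8.48 MPa

Internal axial forces (sectioning from the free end, tension +): N_BC = 14.8 kN, N_AB = -3.6 kN.
A_AB = 424.4 mm².
σ_AB = N_AB/A_AB = -3600/424.4 = -8.483 MPa.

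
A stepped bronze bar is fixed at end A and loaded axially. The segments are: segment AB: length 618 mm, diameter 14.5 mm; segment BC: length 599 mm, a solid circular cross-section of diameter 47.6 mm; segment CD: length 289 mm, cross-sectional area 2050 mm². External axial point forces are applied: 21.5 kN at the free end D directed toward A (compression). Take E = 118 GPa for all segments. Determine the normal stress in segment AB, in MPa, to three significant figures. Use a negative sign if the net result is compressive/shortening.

-130 MPa

Internal axial forces (sectioning from the free end, tension +): N_CD = -21.5 kN, N_BC = -21.5 kN, N_AB = -21.5 kN.
A_AB = 165.1 mm².
σ_AB = N_AB/A_AB = -21500/165.1 = -130.2 MPa.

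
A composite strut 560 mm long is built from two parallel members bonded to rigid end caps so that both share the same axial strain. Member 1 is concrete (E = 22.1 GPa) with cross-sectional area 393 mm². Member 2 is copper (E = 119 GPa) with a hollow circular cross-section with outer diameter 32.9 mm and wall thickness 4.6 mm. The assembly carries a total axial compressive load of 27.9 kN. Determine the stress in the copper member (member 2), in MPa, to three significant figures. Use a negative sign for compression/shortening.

-57.9 MPa

A_2 = 409 mm².
Equal strain + equilibrium ⇒ each member carries load in proportion to AE: A₁E₁ = 8685000 N, A₂E₂ = 48670000 N, ΣAE = 57350000 N.
σ₂ = P·E₂/ΣAE = -27900·119000/57350000 = -57.89 MPa.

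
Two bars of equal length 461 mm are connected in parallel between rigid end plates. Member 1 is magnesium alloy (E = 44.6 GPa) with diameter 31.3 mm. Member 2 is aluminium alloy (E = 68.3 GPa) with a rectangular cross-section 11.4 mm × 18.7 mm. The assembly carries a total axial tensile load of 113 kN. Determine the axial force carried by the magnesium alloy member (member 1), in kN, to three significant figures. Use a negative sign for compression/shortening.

A_1 = 769.4 mm².
A_2 = 213.2 mm².
Equal strain + equilibrium ⇒ each member carries load in proportion to AE: A₁E₁ = 34320000 N, A₂E₂ = 14560000 N, ΣAE = 48880000 N.
F₁ = P·A₁E₁/ΣAE = 113000·34320000/48880000 = 79340 N.

79.3 kN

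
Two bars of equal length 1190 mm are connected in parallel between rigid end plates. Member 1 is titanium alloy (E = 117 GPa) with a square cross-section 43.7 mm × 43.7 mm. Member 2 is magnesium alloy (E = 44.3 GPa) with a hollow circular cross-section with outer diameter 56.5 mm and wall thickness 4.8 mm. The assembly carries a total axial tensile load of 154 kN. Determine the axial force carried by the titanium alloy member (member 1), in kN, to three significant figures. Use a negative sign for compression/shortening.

A_1 = 1910 mm².
A_2 = 779.6 mm².
Equal strain + equilibrium ⇒ each member carries load in proportion to AE: A₁E₁ = 223400000 N, A₂E₂ = 34540000 N, ΣAE = 258000000 N.
F₁ = P·A₁E₁/ΣAE = 154000·223400000/258000000 = 133400 N.

133 kN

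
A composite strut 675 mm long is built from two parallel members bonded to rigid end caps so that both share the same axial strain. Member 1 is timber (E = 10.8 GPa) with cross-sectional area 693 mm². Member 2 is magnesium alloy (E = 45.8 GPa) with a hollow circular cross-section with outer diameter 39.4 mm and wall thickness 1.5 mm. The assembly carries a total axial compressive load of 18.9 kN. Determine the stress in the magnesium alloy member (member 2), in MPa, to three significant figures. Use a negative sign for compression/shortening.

A_2 = 178.6 mm².
Equal strain + equilibrium ⇒ each member carries load in proportion to AE: A₁E₁ = 7484000 N, A₂E₂ = 8180000 N, ΣAE = 15660000 N.
σ₂ = P·E₂/ΣAE = -18900·45800/15660000 = -55.26 MPa.

-55.3 MPa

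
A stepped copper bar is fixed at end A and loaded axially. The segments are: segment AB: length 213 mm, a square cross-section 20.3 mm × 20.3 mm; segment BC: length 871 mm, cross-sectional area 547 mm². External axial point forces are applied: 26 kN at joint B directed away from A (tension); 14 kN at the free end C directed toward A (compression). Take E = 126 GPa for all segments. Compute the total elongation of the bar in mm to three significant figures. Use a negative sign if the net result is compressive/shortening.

Internal axial forces (sectioning from the free end, tension +): N_BC = -14 kN, N_AB = 12 kN.
A_AB = 412.1 mm².
δ_AB = 12000·213/(412.1·126000) = 0.04923 mm
δ_BC = -14000·871/(547·126000) = -0.1769 mm
δ = Σδ_i = -0.1277 mm.

-0.128 mm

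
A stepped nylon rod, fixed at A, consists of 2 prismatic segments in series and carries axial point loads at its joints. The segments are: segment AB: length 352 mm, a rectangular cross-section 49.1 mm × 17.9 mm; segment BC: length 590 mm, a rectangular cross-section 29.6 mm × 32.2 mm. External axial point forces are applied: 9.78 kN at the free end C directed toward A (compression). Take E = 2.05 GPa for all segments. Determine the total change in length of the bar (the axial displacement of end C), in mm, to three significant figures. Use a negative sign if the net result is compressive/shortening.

Internal axial forces (sectioning from the free end, tension +): N_BC = -9.78 kN, N_AB = -9.78 kN.
A_AB = 878.9 mm².
A_BC = 953.1 mm².
δ_AB = -9780·352/(878.9·2050) = -1.911 mm
δ_BC = -9780·590/(953.1·2050) = -2.953 mm
δ = Σδ_i = -4.864 mm.

-4.86 mm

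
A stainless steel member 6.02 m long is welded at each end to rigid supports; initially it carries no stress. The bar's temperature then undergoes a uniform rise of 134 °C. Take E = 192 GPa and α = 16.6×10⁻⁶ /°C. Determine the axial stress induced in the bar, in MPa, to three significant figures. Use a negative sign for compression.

-427 MPa

Free thermal expansion αLΔT = 16.6e-6 · 6020 · 134 = 13.39 mm.
The walls impose strain ε = −(13.39)/6020 = -2.2244e-03; σ = Eε = 192000 · -2.2244e-03 = -427.1 MPa.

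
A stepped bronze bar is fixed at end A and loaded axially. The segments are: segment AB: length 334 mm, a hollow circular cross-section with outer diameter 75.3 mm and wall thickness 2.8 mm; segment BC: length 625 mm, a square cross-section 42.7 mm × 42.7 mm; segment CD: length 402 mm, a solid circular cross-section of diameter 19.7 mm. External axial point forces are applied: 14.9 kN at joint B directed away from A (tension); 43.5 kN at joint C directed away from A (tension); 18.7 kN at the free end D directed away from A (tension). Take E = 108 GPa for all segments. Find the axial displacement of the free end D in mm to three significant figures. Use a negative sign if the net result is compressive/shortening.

0.800 mm

Internal axial forces (sectioning from the free end, tension +): N_CD = 18.7 kN, N_BC = 62.2 kN, N_AB = 77.1 kN.
A_AB = 637.7 mm².
A_BC = 1823 mm².
A_CD = 304.8 mm².
δ_AB = 77100·334/(637.7·108000) = 0.3739 mm
δ_BC = 62200·625/(1823·108000) = 0.1974 mm
δ_CD = 18700·402/(304.8·108000) = 0.2284 mm
δ = Σδ_i = 0.7997 mm.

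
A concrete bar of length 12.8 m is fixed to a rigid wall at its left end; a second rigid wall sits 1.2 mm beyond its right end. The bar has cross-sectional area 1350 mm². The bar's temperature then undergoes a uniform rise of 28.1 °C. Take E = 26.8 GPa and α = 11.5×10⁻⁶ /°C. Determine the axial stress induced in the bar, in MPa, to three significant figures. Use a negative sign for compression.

-6.15 MPa

Free thermal expansion αLΔT = 11.5e-6 · 12800 · 28.1 = 4.136 mm.
The walls engage after the gap closes; constrained expansion = 4.136 − 1.2 = 2.936 mm.
The walls impose strain ε = −(2.936)/12800 = -2.2940e-04; σ = Eε = 26800 · -2.2940e-04 = -6.148 MPa.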